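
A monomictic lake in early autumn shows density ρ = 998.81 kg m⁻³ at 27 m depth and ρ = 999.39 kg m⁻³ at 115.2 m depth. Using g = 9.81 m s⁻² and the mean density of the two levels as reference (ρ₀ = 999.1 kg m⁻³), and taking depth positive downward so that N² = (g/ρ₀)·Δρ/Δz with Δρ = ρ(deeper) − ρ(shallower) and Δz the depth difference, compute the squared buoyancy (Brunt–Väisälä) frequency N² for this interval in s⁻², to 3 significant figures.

6.46 × 10⁻⁵ s⁻²

Δρ = 999.39 − 998.81 = 0.58 kg m⁻³ over Δz = 115.2 − 27 = 88.2 m.
N² = (9.81/999.1) × (0.58/88.2) = 6.4568 × 10⁻⁵ s⁻² ≈ 6.46 × 10⁻⁵ s⁻².
A positive N² confirms static stability across the interval.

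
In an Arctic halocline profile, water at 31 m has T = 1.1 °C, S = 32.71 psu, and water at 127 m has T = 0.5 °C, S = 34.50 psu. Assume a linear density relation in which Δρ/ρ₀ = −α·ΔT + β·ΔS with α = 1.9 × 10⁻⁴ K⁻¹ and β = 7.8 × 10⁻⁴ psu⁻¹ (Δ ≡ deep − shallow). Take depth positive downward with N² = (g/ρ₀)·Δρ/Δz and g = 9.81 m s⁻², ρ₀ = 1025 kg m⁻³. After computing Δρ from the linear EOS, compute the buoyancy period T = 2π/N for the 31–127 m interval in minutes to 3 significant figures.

ΔT = -0.6 K, ΔS = +1.79 psu (deep − shallow).
Δρ/ρ₀ = −αΔT + βΔS = 1.14 × 10⁻⁴ + 1.3962 × 10⁻³ = 1.5102 × 10⁻³, so Δρ ≈ 1.548 kg m⁻³.
N² = (g/ρ₀)·Δρ/Δz = g·(Δρ/ρ₀)/Δz = 9.81 × 1.5102 × 10⁻³ / 96 = 1.5432 × 10⁻⁴ s⁻².
N = √(1.5432 × 10⁻⁴) = 0.012423 rad s⁻¹ → T = 2π/N = 505.77 s = 8.4295 min ≈ 8.43 min.

8.43 min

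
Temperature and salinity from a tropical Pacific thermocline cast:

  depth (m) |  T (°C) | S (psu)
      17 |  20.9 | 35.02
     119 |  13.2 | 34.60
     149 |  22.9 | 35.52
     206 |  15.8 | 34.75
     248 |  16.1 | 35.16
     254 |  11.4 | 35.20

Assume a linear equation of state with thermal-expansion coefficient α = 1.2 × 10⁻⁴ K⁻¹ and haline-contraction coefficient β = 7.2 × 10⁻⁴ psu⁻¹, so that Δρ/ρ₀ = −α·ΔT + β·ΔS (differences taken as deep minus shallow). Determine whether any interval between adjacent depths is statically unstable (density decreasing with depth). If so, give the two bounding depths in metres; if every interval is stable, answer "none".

119–149 m

Evaluate Δρ/ρ₀ = −αΔT + βΔS across each adjacent pair:
  17–119 m: −αΔT+βΔS = −(1.2 × 10⁻⁴)(-7.7)+(7.2 × 10⁻⁴)(-0.42) = 6.2 × 10⁻⁴ → stable
  119–149 m: −αΔT+βΔS = −(1.2 × 10⁻⁴)(+9.7)+(7.2 × 10⁻⁴)(+0.92) = -5.0 × 10⁻⁴ → UNSTABLE
  149–206 m: −αΔT+βΔS = −(1.2 × 10⁻⁴)(-7.1)+(7.2 × 10⁻⁴)(-0.77) = 3.0 × 10⁻⁴ → stable
  206–248 m: −αΔT+βΔS = −(1.2 × 10⁻⁴)(+0.3)+(7.2 × 10⁻⁴)(+0.41) = 2.6 × 10⁻⁴ → stable
  248–254 m: −αΔT+βΔS = −(1.2 × 10⁻⁴)(-4.7)+(7.2 × 10⁻⁴)(+0.04) = 5.9 × 10⁻⁴ → stable
The 119–149 m interval has Δρ < 0: lighter water underlies denser water.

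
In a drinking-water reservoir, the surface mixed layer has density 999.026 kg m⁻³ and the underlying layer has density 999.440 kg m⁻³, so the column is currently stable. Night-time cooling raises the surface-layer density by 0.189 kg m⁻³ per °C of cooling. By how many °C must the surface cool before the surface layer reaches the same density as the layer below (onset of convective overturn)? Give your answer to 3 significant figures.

Density deficit of the surface layer: 999.440 − 999.026 = 0.414 kg m⁻³.
Required change = 0.414 / 0.189 = 2.19 °C.

2.19 °C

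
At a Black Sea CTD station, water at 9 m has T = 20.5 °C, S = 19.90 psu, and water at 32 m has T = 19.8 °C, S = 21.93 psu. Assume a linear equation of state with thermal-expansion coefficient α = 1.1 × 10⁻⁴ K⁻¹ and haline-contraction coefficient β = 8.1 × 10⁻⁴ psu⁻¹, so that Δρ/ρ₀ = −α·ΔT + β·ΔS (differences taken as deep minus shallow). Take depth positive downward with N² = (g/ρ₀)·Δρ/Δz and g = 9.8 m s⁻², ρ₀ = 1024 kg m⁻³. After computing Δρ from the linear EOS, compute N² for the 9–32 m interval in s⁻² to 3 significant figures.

ΔT = -0.7 K, ΔS = +2.03 psu (deep − shallow).
Δρ/ρ₀ = −αΔT + βΔS = 7.70 × 10⁻⁵ + 1.6443 × 10⁻³ = 1.7213 × 10⁻³, so Δρ ≈ 1.763 kg m⁻³.
N² = (g/ρ₀)·Δρ/Δz = g·(Δρ/ρ₀)/Δz = 9.8 × 1.7213 × 10⁻³ / 23 = 7.3342 × 10⁻⁴ s⁻² ≈ 7.33 × 10⁻⁴ s⁻².

7.33 × 10⁻⁴ s⁻²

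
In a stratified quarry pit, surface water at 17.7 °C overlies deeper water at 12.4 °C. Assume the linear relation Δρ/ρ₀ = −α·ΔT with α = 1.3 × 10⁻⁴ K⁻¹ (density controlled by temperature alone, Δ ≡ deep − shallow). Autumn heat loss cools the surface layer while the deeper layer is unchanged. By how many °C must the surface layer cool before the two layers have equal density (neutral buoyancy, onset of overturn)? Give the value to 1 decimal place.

5.3 °C

With temperature the only control, equal density requires T_surf′ = T_deep.
T_surf′ = 12.4 °C.
Cooling required: 17.7 − 12.4 = 5.3 °C.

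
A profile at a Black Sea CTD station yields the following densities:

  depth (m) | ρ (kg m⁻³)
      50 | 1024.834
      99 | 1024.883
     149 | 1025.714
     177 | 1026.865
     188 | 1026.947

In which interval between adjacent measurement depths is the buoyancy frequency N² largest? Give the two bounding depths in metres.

Compute the density gradient over each adjacent pair:
  50–99 m: Δρ/Δz = 0.049/49 = 1.0 × 10⁻³ kg m⁻⁴
  99–149 m: Δρ/Δz = 0.831/50 = 0.017 kg m⁻⁴
  149–177 m: Δρ/Δz = 1.151/28 = 0.041 kg m⁻⁴
  177–188 m: Δρ/Δz = 0.082/11 = 7.5 × 10⁻³ kg m⁻⁴
The largest gradient is in the 149–177 m interval — the pycnocline.

149–177 m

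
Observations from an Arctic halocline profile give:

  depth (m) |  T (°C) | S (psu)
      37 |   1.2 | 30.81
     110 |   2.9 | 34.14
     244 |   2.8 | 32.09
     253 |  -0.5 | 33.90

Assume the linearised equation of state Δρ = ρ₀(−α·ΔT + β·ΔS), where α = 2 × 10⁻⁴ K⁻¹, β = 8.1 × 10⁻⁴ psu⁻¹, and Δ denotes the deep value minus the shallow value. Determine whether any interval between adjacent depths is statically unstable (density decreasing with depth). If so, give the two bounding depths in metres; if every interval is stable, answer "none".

Evaluate Δρ/ρ₀ = −αΔT + βΔS across each adjacent pair:
  37–110 m: −αΔT+βΔS = −(2 × 10⁻⁴)(+1.7)+(8.1 × 10⁻⁴)(+3.33) = 2.4 × 10⁻³ → stable
  110–244 m: −αΔT+βΔS = −(2 × 10⁻⁴)(-0.1)+(8.1 × 10⁻⁴)(-2.05) = -1.6 × 10⁻³ → UNSTABLE
  244–253 m: −αΔT+βΔS = −(2 × 10⁻⁴)(-3.3)+(8.1 × 10⁻⁴)(+1.81) = 2.1 × 10⁻³ → stable
The 110–244 m interval has Δρ < 0: lighter water underlies denser water.

110–244 m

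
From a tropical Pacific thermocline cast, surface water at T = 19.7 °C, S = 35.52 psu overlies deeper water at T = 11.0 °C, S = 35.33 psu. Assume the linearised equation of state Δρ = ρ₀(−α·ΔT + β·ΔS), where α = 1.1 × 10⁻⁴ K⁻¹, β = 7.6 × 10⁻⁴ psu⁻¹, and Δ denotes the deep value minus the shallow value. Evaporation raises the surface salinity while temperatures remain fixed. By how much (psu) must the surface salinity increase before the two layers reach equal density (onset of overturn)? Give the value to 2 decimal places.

1.07 psu

Neutral buoyancy requires −α(T_deep − T_surf) + β(S_deep − S_surf′) = 0.
S_surf′ = S_deep − (α/β)·ΔT = 35.33 − (1.1 × 10⁻⁴/7.6 × 10⁻⁴)·(-8.7) = 36.5892 psu.
Increase required: 36.5892 − 35.52 = 1.0692 psu.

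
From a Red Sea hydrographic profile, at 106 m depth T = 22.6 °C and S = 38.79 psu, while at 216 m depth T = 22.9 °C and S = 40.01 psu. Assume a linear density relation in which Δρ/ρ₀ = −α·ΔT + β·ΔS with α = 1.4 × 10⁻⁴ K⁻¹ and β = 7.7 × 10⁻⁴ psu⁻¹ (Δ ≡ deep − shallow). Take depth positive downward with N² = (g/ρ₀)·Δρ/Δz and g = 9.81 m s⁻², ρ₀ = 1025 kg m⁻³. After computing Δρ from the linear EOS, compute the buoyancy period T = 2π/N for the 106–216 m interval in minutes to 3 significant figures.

11.7 min

ΔT = +0.3 K, ΔS = +1.22 psu (deep − shallow).
Δρ/ρ₀ = −αΔT + βΔS = -4.20 × 10⁻⁵ + 9.394 × 10⁻⁴ = 8.974 × 10⁻⁴, so Δρ ≈ 0.9198 kg m⁻³.
N² = (g/ρ₀)·Δρ/Δz = g·(Δρ/ρ₀)/Δz = 9.81 × 8.974 × 10⁻⁴ / 110 = 8.0032 × 10⁻⁵ s⁻².
N = √(8.0032 × 10⁻⁵) = 8.9461 × 10⁻³ rad s⁻¹ → T = 2π/N = 702.34 s = 11.706 min ≈ 11.7 min.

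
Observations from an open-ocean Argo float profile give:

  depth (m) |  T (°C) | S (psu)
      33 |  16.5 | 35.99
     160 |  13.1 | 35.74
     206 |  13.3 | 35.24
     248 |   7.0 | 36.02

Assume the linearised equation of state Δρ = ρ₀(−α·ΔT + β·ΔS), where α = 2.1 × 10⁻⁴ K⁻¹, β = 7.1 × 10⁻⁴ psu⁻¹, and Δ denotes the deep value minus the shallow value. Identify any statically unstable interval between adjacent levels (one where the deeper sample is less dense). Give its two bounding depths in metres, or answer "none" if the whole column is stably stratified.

Evaluate Δρ/ρ₀ = −αΔT + βΔS across each adjacent pair:
  33–160 m: −αΔT+βΔS = −(2.1 × 10⁻⁴)(-3.4)+(7.1 × 10⁻⁴)(-0.25) = 5.4 × 10⁻⁴ → stable
  160–206 m: −αΔT+βΔS = −(2.1 × 10⁻⁴)(+0.2)+(7.1 × 10⁻⁴)(-0.50) = -4.0 × 10⁻⁴ → UNSTABLE
  206–248 m: −αΔT+βΔS = −(2.1 × 10⁻⁴)(-6.3)+(7.1 × 10⁻⁴)(+0.78) = 1.9 × 10⁻³ → stable
The 160–206 m interval has Δρ < 0: lighter water underlies denser water.

160–206 m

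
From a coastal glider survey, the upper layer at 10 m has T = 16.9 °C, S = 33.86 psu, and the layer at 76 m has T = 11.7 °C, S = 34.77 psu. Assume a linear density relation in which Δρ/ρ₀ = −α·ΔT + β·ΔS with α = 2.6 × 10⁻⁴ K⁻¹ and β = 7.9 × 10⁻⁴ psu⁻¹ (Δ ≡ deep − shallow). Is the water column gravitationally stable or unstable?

ΔT = 11.7 − 16.9 = -5.2 K and ΔS = 34.77 − 33.86 = +0.91 psu (deep − shallow).
−αΔT = 1.352 × 10⁻³; βΔS = 7.189 × 10⁻⁴; sum Δρ/ρ₀ = 2.0709 × 10⁻³.
Δρ/ρ₀ > 0, so Δρ > 0: deeper water is denser → statically stable.

stable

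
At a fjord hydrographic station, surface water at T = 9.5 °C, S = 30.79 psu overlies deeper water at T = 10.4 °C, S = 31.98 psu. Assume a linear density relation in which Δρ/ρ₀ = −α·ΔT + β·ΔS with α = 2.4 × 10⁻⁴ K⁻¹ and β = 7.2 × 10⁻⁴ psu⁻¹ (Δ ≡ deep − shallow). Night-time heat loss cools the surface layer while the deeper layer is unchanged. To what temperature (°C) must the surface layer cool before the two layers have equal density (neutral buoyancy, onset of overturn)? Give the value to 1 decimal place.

6.8 °C

Neutral buoyancy requires Δρ = 0, i.e. −α(T_deep − T_surf′) + β(S_deep − S_surf) = 0.
T_surf′ = T_deep − (β/α)·ΔS = 10.4 − (7.2 × 10⁻⁴/2.4 × 10⁻⁴)·(+1.19) = 6.830 °C.
Cooling required: 9.5 − (6.830) = 2.670 °C.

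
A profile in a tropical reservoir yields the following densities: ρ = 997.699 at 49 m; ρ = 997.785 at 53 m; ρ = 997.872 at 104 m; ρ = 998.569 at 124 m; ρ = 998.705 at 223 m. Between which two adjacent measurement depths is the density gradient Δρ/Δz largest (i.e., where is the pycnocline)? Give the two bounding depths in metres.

Compute the density gradient over each adjacent pair:
  49–53 m: Δρ/Δz = 0.086/4 = 0.021 kg m⁻⁴
  53–104 m: Δρ/Δz = 0.087/51 = 1.7 × 10⁻³ kg m⁻⁴
  104–124 m: Δρ/Δz = 0.697/20 = 0.035 kg m⁻⁴
  124–223 m: Δρ/Δz = 0.136/99 = 1.4 × 10⁻³ kg m⁻⁴
The largest gradient is in the 104–124 m interval — the pycnocline.

104–124 m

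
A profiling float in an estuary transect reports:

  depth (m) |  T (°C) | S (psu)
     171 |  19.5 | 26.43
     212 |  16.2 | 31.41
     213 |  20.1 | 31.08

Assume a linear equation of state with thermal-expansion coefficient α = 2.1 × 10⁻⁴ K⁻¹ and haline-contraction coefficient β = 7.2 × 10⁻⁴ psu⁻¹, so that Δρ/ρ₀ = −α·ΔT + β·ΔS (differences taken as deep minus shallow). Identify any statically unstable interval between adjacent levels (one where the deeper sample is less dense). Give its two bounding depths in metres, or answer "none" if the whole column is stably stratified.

212–213 m

Evaluate Δρ/ρ₀ = −αΔT + βΔS across each adjacent pair:
  171–212 m: −αΔT+βΔS = −(2.1 × 10⁻⁴)(-3.3)+(7.2 × 10⁻⁴)(+4.98) = 4.3 × 10⁻³ → stable
  212–213 m: −αΔT+βΔS = −(2.1 × 10⁻⁴)(+3.9)+(7.2 × 10⁻⁴)(-0.33) = -1.1 × 10⁻³ → UNSTABLE
The 212–213 m interval has Δρ < 0: lighter water underlies denser water.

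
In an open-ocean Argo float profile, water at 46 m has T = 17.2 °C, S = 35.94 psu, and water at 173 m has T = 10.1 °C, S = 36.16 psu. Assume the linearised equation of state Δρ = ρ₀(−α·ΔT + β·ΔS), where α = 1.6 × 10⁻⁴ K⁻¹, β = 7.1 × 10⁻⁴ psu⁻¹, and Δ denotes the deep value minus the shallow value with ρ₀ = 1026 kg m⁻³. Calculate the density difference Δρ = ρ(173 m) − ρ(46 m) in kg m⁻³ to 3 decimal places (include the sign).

ΔT = -7.1 K, ΔS = +0.22 psu (deep − shallow).
Δρ/ρ₀ = −(1.6 × 10⁻⁴)(-7.1) + (7.1 × 10⁻⁴)(+0.22) = 1.2922 × 10⁻³.
Δρ = 1026 × (1.2922 × 10⁻³) = +1.326 kg m⁻³.
Positive Δρ: denser below, stable.

+1.326 kg m⁻³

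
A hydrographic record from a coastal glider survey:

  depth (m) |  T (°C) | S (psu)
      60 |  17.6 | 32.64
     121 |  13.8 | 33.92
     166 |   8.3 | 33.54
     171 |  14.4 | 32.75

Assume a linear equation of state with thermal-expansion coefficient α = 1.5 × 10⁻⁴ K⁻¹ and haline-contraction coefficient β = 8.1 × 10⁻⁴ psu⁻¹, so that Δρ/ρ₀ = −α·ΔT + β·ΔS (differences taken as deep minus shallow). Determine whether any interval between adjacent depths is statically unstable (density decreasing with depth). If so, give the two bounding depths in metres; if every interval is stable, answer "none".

166–171 m

Evaluate Δρ/ρ₀ = −αΔT + βΔS across each adjacent pair:
  60–121 m: −αΔT+βΔS = −(1.5 × 10⁻⁴)(-3.8)+(8.1 × 10⁻⁴)(+1.28) = 1.6 × 10⁻³ → stable
  121–166 m: −αΔT+βΔS = −(1.5 × 10⁻⁴)(-5.5)+(8.1 × 10⁻⁴)(-0.38) = 5.2 × 10⁻⁴ → stable
  166–171 m: −αΔT+βΔS = −(1.5 × 10⁻⁴)(+6.1)+(8.1 × 10⁻⁴)(-0.79) = -1.6 × 10⁻³ → UNSTABLE
The 166–171 m interval has Δρ < 0: lighter water underlies denser water.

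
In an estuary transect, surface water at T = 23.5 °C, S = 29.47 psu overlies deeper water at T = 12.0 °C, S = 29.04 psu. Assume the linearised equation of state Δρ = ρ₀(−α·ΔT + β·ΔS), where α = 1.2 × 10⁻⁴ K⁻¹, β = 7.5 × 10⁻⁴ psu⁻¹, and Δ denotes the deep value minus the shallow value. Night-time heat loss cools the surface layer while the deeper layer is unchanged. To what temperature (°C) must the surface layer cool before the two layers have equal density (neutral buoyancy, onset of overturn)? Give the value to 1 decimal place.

14.7 °C

Neutral buoyancy requires Δρ = 0, i.e. −α(T_deep − T_surf′) + β(S_deep − S_surf) = 0.
T_surf′ = T_deep − (β/α)·ΔS = 12.0 − (7.5 × 10⁻⁴/1.2 × 10⁻⁴)·(-0.43) = 14.688 °C.
Cooling required: 23.5 − (14.688) = 8.812 °C.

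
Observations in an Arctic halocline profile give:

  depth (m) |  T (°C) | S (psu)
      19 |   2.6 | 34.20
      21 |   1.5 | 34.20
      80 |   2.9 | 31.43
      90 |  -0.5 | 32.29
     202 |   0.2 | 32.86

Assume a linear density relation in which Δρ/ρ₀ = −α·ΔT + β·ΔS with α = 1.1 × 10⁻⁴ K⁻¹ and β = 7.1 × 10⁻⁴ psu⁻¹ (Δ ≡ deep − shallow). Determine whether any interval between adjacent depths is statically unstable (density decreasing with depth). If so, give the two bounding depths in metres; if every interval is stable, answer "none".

Evaluate Δρ/ρ₀ = −αΔT + βΔS across each adjacent pair:
  19–21 m: −αΔT+βΔS = −(1.1 × 10⁻⁴)(-1.1)+(7.1 × 10⁻⁴)(+0.00) = 1.2 × 10⁻⁴ → stable
  21–80 m: −αΔT+βΔS = −(1.1 × 10⁻⁴)(+1.4)+(7.1 × 10⁻⁴)(-2.77) = -2.1 × 10⁻³ → UNSTABLE
  80–90 m: −αΔT+βΔS = −(1.1 × 10⁻⁴)(-3.4)+(7.1 × 10⁻⁴)(+0.86) = 9.8 × 10⁻⁴ → stable
  90–202 m: −αΔT+βΔS = −(1.1 × 10⁻⁴)(+0.7)+(7.1 × 10⁻⁴)(+0.57) = 3.3 × 10⁻⁴ → stable
The 21–80 m interval has Δρ < 0: lighter water underlies denser water.

21–80 m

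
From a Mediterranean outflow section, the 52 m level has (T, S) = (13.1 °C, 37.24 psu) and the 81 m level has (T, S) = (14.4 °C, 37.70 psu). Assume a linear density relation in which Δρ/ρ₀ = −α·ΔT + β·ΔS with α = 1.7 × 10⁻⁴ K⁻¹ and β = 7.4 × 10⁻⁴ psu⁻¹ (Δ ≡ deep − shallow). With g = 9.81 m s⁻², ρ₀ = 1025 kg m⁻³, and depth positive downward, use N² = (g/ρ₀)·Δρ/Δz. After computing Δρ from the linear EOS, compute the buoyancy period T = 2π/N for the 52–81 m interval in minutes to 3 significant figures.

16.5 min

ΔT = +1.3 K, ΔS = +0.46 psu (deep − shallow).
Δρ/ρ₀ = −αΔT + βΔS = -2.21 × 10⁻⁴ + 3.404 × 10⁻⁴ = 1.194 × 10⁻⁴, so Δρ ≈ 0.1224 kg m⁻³.
N² = (g/ρ₀)·Δρ/Δz = g·(Δρ/ρ₀)/Δz = 9.81 × 1.194 × 10⁻⁴ / 29 = 4.0390 × 10⁻⁵ s⁻².
N = √(4.0390 × 10⁻⁵) = 6.3553 × 10⁻³ rad s⁻¹ → T = 2π/N = 988.65 s = 16.477 min ≈ 16.5 min.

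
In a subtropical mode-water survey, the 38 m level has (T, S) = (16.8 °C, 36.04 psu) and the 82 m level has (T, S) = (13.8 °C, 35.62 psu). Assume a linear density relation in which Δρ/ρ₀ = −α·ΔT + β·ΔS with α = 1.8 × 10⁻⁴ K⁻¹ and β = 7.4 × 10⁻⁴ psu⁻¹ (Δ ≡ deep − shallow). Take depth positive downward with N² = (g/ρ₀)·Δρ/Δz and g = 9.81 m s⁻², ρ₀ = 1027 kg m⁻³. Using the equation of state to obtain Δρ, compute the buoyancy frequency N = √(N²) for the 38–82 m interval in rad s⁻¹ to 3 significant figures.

7.15 × 10⁻³ rad s⁻¹

ΔT = -3.0 K, ΔS = -0.42 psu (deep − shallow).
Δρ/ρ₀ = −αΔT + βΔS = 5.40 × 10⁻⁴ − 3.108 × 10⁻⁴ = 2.292 × 10⁻⁴, so Δρ ≈ 0.2354 kg m⁻³.
N² = (g/ρ₀)·Δρ/Δz = g·(Δρ/ρ₀)/Δz = 9.81 × 2.292 × 10⁻⁴ / 44 = 5.1101 × 10⁻⁵ s⁻².
N = √(5.1101 × 10⁻⁵) = 7.1485 × 10⁻³ rad s⁻¹ ≈ 7.15 × 10⁻³ rad s⁻¹.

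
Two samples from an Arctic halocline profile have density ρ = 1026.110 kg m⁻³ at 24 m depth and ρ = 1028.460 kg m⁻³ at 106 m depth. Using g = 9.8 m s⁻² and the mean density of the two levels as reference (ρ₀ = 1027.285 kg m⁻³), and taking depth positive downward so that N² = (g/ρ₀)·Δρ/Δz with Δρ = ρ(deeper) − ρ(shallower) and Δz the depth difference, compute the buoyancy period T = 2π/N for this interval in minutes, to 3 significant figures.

Δρ = 1028.460 − 1026.110 = 2.350 kg m⁻³ over Δz = 106 − 24 = 82 m.
N² = (9.8/1027.285) × (2.350/82) = 2.7339 × 10⁻⁴ s⁻².
N = √(2.7339 × 10⁻⁴) = 0.016535 rad s⁻¹, so T = 2π/N = 379.99 s = 6.3332 min ≈ 6.33 min.

6.33 min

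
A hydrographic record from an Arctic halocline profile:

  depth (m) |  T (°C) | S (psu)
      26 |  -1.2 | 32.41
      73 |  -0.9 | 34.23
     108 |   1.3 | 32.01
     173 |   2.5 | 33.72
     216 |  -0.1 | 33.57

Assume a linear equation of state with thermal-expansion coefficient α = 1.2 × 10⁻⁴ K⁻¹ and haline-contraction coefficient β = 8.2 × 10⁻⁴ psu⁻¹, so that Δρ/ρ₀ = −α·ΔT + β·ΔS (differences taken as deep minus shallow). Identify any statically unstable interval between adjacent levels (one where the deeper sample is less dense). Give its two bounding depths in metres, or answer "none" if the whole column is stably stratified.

Evaluate Δρ/ρ₀ = −αΔT + βΔS across each adjacent pair:
  26–73 m: −αΔT+βΔS = −(1.2 × 10⁻⁴)(+0.3)+(8.2 × 10⁻⁴)(+1.82) = 1.5 × 10⁻³ → stable
  73–108 m: −αΔT+βΔS = −(1.2 × 10⁻⁴)(+2.2)+(8.2 × 10⁻⁴)(-2.22) = -2.1 × 10⁻³ → UNSTABLE
  108–173 m: −αΔT+βΔS = −(1.2 × 10⁻⁴)(+1.2)+(8.2 × 10⁻⁴)(+1.71) = 1.3 × 10⁻³ → stable
  173–216 m: −αΔT+βΔS = −(1.2 × 10⁻⁴)(-2.6)+(8.2 × 10⁻⁴)(-0.15) = 1.9 × 10⁻⁴ → stable
The 73–108 m interval has Δρ < 0: lighter water underlies denser water.

73–108 m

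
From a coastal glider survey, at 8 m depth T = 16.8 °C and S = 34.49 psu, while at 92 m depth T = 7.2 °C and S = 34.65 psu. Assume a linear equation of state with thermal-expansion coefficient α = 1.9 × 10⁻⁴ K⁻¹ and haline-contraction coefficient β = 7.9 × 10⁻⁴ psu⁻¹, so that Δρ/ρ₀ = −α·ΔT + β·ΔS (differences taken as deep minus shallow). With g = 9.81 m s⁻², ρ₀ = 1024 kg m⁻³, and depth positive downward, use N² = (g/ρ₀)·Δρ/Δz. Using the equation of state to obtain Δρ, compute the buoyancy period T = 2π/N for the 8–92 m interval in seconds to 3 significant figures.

ΔT = -9.6 K, ΔS = +0.16 psu (deep − shallow).
Δρ/ρ₀ = −αΔT + βΔS = 1.824 × 10⁻³ + 1.264 × 10⁻⁴ = 1.9504 × 10⁻³, so Δρ ≈ 1.997 kg m⁻³.
N² = (g/ρ₀)·Δρ/Δz = g·(Δρ/ρ₀)/Δz = 9.81 × 1.9504 × 10⁻³ / 84 = 2.2778 × 10⁻⁴ s⁻².
N = √(2.2778 × 10⁻⁴) = 0.015092 rad s⁻¹ → T = 2π/N = 416.33 s ≈ 416 s.

416 s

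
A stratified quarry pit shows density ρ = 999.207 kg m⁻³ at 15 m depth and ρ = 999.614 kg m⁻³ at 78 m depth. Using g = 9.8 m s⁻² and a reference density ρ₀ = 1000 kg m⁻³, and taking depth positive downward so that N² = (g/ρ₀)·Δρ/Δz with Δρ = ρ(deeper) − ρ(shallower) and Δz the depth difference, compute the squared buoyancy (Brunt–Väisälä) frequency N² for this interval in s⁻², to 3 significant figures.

6.33 × 10⁻⁵ s⁻²

Δρ = 999.614 − 999.207 = 0.407 kg m⁻³ over Δz = 78 − 15 = 63 m.
N² = (9.8/1000) × (0.407/63) = 6.3311 × 10⁻⁵ s⁻² ≈ 6.33 × 10⁻⁵ s⁻².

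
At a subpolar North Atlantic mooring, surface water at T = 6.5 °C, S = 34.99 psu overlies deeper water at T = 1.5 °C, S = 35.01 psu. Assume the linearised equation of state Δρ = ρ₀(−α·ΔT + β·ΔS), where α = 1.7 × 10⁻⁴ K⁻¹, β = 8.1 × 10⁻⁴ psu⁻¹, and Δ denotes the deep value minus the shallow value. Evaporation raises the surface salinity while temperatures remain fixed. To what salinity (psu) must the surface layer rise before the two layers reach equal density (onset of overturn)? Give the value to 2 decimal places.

36.06 psu

Neutral buoyancy requires −α(T_deep − T_surf) + β(S_deep − S_surf′) = 0.
S_surf′ = S_deep − (α/β)·ΔT = 35.01 − (1.7 × 10⁻⁴/8.1 × 10⁻⁴)·(-5.0) = 36.0594 psu.
Increase required: 36.0594 − 34.99 = 1.0694 psu.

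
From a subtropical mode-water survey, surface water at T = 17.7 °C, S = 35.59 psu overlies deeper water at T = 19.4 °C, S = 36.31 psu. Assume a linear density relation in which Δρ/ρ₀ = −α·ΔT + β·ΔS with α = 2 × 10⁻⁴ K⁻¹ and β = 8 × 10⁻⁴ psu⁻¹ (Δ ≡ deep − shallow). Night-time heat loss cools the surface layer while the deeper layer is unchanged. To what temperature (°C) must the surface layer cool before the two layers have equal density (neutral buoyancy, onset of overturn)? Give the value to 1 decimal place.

16.5 °C

Neutral buoyancy requires Δρ = 0, i.e. −α(T_deep − T_surf′) + β(S_deep − S_surf) = 0.
T_surf′ = T_deep − (β/α)·ΔS = 19.4 − (8 × 10⁻⁴/2 × 10⁻⁴)·(+0.72) = 16.520 °C.
Cooling required: 17.7 − (16.520) = 1.180 °C.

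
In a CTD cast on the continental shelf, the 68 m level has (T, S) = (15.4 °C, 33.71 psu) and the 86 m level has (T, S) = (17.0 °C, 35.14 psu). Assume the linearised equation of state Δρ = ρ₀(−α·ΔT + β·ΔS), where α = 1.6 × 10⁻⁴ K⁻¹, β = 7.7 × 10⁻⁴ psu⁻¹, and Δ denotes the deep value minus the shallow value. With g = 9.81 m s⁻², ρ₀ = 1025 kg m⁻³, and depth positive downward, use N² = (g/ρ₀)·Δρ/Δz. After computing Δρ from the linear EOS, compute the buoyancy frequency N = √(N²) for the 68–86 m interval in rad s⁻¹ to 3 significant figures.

0.0215 rad s⁻¹

ΔT = +1.6 K, ΔS = +1.43 psu (deep − shallow).
Δρ/ρ₀ = −αΔT + βΔS = -2.56 × 10⁻⁴ + 1.1011 × 10⁻³ = 8.451 × 10⁻⁴, so Δρ ≈ 0.8662 kg m⁻³.
N² = (g/ρ₀)·Δρ/Δz = g·(Δρ/ρ₀)/Δz = 9.81 × 8.451 × 10⁻⁴ / 18 = 4.6058 × 10⁻⁴ s⁻².
N = √(4.6058 × 10⁻⁴) = 0.021461 rad s⁻¹ ≈ 0.0215 rad s⁻¹.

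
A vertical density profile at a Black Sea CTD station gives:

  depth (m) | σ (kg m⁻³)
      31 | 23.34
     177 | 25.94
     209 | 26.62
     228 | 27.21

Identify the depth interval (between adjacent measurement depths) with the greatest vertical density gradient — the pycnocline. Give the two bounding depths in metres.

Compute the density gradient over each adjacent pair:
  31–177 m: Δρ/Δz = 2.60/146 = 0.018 kg m⁻⁴
  177–209 m: Δρ/Δz = 0.68/32 = 0.021 kg m⁻⁴
  209–228 m: Δρ/Δz = 0.59/19 = 0.031 kg m⁻⁴
The largest gradient is in the 209–228 m interval — the pycnocline.

209–228 m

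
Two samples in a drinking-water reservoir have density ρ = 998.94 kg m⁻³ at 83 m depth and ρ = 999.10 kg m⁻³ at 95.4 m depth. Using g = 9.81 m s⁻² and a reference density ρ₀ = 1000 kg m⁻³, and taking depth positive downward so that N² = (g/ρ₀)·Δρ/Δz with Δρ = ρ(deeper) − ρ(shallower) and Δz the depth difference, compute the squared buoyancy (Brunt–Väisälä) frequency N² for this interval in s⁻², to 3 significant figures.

1.27 × 10⁻⁴ s⁻²

Δρ = 999.10 − 998.94 = 0.16 kg m⁻³ over Δz = 95.4 − 83 = 12.4 m.
N² = (9.81/1000) × (0.16/12.4) = 1.2658 × 10⁻⁴ s⁻² ≈ 1.27 × 10⁻⁴ s⁻².
A positive N² confirms static stability across the interval.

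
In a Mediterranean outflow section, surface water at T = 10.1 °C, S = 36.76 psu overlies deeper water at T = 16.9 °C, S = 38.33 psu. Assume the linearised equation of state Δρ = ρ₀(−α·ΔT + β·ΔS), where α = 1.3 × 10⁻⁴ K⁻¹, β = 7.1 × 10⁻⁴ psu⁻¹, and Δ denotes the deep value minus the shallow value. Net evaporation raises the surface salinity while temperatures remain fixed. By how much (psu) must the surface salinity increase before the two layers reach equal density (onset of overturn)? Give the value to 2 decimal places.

Neutral buoyancy requires −α(T_deep − T_surf) + β(S_deep − S_surf′) = 0.
S_surf′ = S_deep − (α/β)·ΔT = 38.33 − (1.3 × 10⁻⁴/7.1 × 10⁻⁴)·(+6.8) = 37.0849 psu.
Increase required: 37.0849 − 36.76 = 0.3249 psu.

0.32 psu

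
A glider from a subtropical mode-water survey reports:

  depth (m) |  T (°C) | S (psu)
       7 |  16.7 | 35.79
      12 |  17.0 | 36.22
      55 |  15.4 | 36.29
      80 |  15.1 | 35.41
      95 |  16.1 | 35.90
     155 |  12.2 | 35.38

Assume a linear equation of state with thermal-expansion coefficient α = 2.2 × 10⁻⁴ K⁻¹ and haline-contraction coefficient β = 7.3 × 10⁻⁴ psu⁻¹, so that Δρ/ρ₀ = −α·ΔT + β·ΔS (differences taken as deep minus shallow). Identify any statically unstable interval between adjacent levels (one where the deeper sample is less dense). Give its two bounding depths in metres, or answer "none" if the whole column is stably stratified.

Evaluate Δρ/ρ₀ = −αΔT + βΔS across each adjacent pair:
  7–12 m: −αΔT+βΔS = −(2.2 × 10⁻⁴)(+0.3)+(7.3 × 10⁻⁴)(+0.43) = 2.5 × 10⁻⁴ → stable
  12–55 m: −αΔT+βΔS = −(2.2 × 10⁻⁴)(-1.6)+(7.3 × 10⁻⁴)(+0.07) = 4.0 × 10⁻⁴ → stable
  55–80 m: −αΔT+βΔS = −(2.2 × 10⁻⁴)(-0.3)+(7.3 × 10⁻⁴)(-0.88) = -5.8 × 10⁻⁴ → UNSTABLE
  80–95 m: −αΔT+βΔS = −(2.2 × 10⁻⁴)(+1.0)+(7.3 × 10⁻⁴)(+0.49) = 1.4 × 10⁻⁴ → stable
  95–155 m: −αΔT+βΔS = −(2.2 × 10⁻⁴)(-3.9)+(7.3 × 10⁻⁴)(-0.52) = 4.8 × 10⁻⁴ → stable
The 55–80 m interval has Δρ < 0: lighter water underlies denser water.

55–80 m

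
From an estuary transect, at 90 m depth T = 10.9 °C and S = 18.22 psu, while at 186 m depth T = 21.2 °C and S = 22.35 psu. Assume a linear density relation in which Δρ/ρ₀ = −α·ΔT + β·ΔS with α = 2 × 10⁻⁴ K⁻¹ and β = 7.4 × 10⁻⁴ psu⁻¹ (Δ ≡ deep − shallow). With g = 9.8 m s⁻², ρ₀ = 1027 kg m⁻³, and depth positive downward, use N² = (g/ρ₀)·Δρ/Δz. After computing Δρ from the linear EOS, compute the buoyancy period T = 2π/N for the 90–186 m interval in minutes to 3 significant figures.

10.4 min

ΔT = +10.3 K, ΔS = +4.13 psu (deep − shallow).
Δρ/ρ₀ = −αΔT + βΔS = -2.06 × 10⁻³ + 3.0562 × 10⁻³ = 9.962 × 10⁻⁴, so Δρ ≈ 1.023 kg m⁻³.
N² = (g/ρ₀)·Δρ/Δz = g·(Δρ/ρ₀)/Δz = 9.8 × 9.962 × 10⁻⁴ / 96 = 1.0170 × 10⁻⁴ s⁻².
N = √(1.0170 × 10⁻⁴) = 0.010085 rad s⁻¹ → T = 2π/N = 623.02 s = 10.384 min ≈ 10.4 min.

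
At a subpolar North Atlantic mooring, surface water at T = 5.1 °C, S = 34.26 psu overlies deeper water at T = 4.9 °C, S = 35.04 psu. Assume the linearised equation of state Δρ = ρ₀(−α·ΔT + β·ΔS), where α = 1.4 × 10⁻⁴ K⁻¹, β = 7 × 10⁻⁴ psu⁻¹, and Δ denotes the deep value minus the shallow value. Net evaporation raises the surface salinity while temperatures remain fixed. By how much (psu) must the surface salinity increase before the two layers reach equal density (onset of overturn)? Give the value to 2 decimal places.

Neutral buoyancy requires −α(T_deep − T_surf) + β(S_deep − S_surf′) = 0.
S_surf′ = S_deep − (α/β)·ΔT = 35.04 − (1.4 × 10⁻⁴/7 × 10⁻⁴)·(-0.2) = 35.0800 psu.
Increase required: 35.0800 − 34.26 = 0.8200 psu.

0.82 psu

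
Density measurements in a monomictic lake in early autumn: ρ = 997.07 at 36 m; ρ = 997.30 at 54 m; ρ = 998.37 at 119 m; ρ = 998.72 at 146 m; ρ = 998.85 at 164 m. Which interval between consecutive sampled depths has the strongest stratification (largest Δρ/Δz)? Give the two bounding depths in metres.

54–119 m

Compute the density gradient over each adjacent pair:
  36–54 m: Δρ/Δz = 0.23/18 = 0.013 kg m⁻⁴
  54–119 m: Δρ/Δz = 1.07/65 = 0.016 kg m⁻⁴
  119–146 m: Δρ/Δz = 0.35/27 = 0.013 kg m⁻⁴
  146–164 m: Δρ/Δz = 0.13/18 = 7.2 × 10⁻³ kg m⁻⁴
The largest gradient is in the 54–119 m interval — the pycnocline.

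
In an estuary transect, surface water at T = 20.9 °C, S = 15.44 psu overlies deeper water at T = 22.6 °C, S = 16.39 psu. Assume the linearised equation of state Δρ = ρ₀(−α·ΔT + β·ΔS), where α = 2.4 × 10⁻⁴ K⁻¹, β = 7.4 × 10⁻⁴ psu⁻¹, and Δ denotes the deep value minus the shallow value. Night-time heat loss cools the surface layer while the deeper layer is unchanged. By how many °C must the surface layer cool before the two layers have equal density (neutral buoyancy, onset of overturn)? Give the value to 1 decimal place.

Neutral buoyancy requires Δρ = 0, i.e. −α(T_deep − T_surf′) + β(S_deep − S_surf) = 0.
T_surf′ = T_deep − (β/α)·ΔS = 22.6 − (7.4 × 10⁻⁴/2.4 × 10⁻⁴)·(+0.95) = 19.671 °C.
Cooling required: 20.9 − (19.671) = 1.229 °C.

1.2 °C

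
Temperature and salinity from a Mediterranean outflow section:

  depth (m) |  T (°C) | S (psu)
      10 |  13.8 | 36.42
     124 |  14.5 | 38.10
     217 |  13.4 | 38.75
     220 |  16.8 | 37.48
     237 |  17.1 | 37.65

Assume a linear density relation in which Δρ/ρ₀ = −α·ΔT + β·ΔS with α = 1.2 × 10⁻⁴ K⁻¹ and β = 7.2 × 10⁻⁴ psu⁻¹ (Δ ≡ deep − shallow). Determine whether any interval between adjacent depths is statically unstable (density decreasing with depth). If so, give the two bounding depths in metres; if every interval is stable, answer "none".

Evaluate Δρ/ρ₀ = −αΔT + βΔS across each adjacent pair:
  10–124 m: −αΔT+βΔS = −(1.2 × 10⁻⁴)(+0.7)+(7.2 × 10⁻⁴)(+1.68) = 1.1 × 10⁻³ → stable
  124–217 m: −αΔT+βΔS = −(1.2 × 10⁻⁴)(-1.1)+(7.2 × 10⁻⁴)(+0.65) = 6.0 × 10⁻⁴ → stable
  217–220 m: −αΔT+βΔS = −(1.2 × 10⁻⁴)(+3.4)+(7.2 × 10⁻⁴)(-1.27) = -1.3 × 10⁻³ → UNSTABLE
  220–237 m: −αΔT+βΔS = −(1.2 × 10⁻⁴)(+0.3)+(7.2 × 10⁻⁴)(+0.17) = 8.6 × 10⁻⁵ → stable
The 217–220 m interval has Δρ < 0: lighter water underlies denser water.

217–220 m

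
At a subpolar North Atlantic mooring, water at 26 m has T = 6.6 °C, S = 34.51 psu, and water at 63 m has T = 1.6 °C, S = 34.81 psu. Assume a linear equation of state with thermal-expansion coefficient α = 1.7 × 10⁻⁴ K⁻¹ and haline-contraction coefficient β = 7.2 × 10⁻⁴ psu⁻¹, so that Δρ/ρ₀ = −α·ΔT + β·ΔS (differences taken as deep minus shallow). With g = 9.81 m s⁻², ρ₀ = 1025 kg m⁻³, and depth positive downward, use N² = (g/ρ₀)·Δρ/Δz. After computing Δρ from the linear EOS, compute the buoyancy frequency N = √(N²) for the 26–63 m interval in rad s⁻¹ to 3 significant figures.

ΔT = -5.0 K, ΔS = +0.30 psu (deep − shallow).
Δρ/ρ₀ = −αΔT + βΔS = 8.50 × 10⁻⁴ + 2.16 × 10⁻⁴ = 1.066 × 10⁻³, so Δρ ≈ 1.093 kg m⁻³.
N² = (g/ρ₀)·Δρ/Δz = g·(Δρ/ρ₀)/Δz = 9.81 × 1.066 × 10⁻³ / 37 = 2.8263 × 10⁻⁴ s⁻².
N = √(2.8263 × 10⁻⁴) = 0.016812 rad s⁻¹ ≈ 0.0168 rad s⁻¹.

0.0168 rad s⁻¹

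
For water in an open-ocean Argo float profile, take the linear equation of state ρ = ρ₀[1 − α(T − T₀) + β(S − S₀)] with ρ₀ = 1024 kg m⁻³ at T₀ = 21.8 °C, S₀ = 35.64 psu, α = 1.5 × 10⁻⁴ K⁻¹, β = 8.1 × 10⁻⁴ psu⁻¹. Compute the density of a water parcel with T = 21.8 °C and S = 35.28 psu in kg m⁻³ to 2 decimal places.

1023.70 kg m⁻³

T − T₀ = +0.0 K, S − S₀ = -0.36 psu.
Bracket = 1 − α·(+0.0) + β·(-0.36) = 1 + (-2.916 × 10⁻⁴) = 0.9997084.
ρ = 1024 × 0.9997084 = 1023.70 kg m⁻³.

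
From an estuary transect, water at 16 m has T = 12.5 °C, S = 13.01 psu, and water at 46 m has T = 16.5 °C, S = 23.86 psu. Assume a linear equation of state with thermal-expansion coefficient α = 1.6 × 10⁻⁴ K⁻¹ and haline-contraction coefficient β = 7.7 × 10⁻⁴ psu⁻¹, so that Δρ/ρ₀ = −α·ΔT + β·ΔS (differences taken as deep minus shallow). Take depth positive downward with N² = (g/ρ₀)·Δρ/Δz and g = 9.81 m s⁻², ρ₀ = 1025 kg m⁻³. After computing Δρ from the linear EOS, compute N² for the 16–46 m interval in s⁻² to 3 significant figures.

ΔT = +4.0 K, ΔS = +10.85 psu (deep − shallow).
Δρ/ρ₀ = −αΔT + βΔS = -6.40 × 10⁻⁴ + 8.3545 × 10⁻³ = 7.7145 × 10⁻³, so Δρ ≈ 7.907 kg m⁻³.
N² = (g/ρ₀)·Δρ/Δz = g·(Δρ/ρ₀)/Δz = 9.81 × 7.7145 × 10⁻³ / 30 = 2.5226 × 10⁻³ s⁻² ≈ 2.52 × 10⁻³ s⁻².

2.52 × 10⁻³ s⁻²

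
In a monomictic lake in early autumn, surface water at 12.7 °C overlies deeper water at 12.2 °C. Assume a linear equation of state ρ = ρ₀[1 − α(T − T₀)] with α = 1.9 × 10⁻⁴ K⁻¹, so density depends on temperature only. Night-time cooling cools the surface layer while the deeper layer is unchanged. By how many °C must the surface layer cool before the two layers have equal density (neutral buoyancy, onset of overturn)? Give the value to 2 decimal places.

0.50 °C

With temperature the only control, equal density requires T_surf′ = T_deep.
T_surf′ = 12.2 °C.
Cooling required: 12.7 − 12.2 = 0.50 °C.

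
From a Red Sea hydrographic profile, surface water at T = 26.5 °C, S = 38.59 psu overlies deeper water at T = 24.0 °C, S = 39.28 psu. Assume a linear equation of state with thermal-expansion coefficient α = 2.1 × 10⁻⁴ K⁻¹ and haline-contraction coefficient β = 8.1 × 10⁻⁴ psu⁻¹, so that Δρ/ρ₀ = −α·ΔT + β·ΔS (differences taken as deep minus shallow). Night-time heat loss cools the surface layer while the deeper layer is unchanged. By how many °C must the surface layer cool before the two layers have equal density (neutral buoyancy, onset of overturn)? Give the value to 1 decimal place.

Neutral buoyancy requires Δρ = 0, i.e. −α(T_deep − T_surf′) + β(S_deep − S_surf) = 0.
T_surf′ = T_deep − (β/α)·ΔS = 24.0 − (8.1 × 10⁻⁴/2.1 × 10⁻⁴)·(+0.69) = 21.339 °C.
Cooling required: 26.5 − (21.339) = 5.161 °C.

5.2 °C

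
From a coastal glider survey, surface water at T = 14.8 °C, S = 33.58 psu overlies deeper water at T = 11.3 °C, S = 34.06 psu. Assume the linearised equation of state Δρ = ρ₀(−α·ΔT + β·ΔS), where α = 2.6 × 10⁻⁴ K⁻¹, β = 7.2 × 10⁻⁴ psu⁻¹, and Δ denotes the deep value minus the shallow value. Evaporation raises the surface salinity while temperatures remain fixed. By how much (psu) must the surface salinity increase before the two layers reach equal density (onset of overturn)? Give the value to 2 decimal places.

Neutral buoyancy requires −α(T_deep − T_surf) + β(S_deep − S_surf′) = 0.
S_surf′ = S_deep − (α/β)·ΔT = 34.06 − (2.6 × 10⁻⁴/7.2 × 10⁻⁴)·(-3.5) = 35.3239 psu.
Increase required: 35.3239 − 33.58 = 1.7439 psu.

1.74 psu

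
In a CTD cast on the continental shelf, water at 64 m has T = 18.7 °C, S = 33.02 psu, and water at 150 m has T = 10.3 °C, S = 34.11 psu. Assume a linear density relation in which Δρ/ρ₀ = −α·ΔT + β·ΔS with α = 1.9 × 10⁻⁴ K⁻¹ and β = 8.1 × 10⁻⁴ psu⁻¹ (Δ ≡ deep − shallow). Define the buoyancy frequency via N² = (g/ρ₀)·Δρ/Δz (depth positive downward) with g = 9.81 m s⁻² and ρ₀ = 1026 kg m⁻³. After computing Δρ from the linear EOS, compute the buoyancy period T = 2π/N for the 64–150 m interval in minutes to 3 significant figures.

6.23 min

ΔT = -8.4 K, ΔS = +1.09 psu (deep − shallow).
Δρ/ρ₀ = −αΔT + βΔS = 1.596 × 10⁻³ + 8.829 × 10⁻⁴ = 2.4789 × 10⁻³, so Δρ ≈ 2.543 kg m⁻³.
N² = (g/ρ₀)·Δρ/Δz = g·(Δρ/ρ₀)/Δz = 9.81 × 2.4789 × 10⁻³ / 86 = 2.8277 × 10⁻⁴ s⁻².
N = √(2.8277 × 10⁻⁴) = 0.016816 rad s⁻¹ → T = 2π/N = 373.64 s = 6.2273 min ≈ 6.23 min.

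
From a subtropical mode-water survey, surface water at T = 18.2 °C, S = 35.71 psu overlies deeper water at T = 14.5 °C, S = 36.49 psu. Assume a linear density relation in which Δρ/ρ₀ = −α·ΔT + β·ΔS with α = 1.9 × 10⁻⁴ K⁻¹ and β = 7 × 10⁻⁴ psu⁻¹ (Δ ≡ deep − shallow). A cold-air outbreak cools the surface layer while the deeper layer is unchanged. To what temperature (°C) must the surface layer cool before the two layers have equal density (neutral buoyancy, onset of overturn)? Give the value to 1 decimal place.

11.6 °C

Neutral buoyancy requires Δρ = 0, i.e. −α(T_deep − T_surf′) + β(S_deep − S_surf) = 0.
T_surf′ = T_deep − (β/α)·ΔS = 14.5 − (7 × 10⁻⁴/1.9 × 10⁻⁴)·(+0.78) = 11.626 °C.
Cooling required: 18.2 − (11.626) = 6.574 °C.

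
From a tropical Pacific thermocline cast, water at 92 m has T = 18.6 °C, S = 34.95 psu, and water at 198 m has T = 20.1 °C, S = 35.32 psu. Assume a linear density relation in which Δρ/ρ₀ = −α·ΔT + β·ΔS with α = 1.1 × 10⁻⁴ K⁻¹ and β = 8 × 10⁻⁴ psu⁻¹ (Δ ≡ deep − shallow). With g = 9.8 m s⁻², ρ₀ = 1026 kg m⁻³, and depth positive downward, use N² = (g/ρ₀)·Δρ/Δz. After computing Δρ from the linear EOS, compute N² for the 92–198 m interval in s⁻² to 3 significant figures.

ΔT = +1.5 K, ΔS = +0.37 psu (deep − shallow).
Δρ/ρ₀ = −αΔT + βΔS = -1.65 × 10⁻⁴ + 2.96 × 10⁻⁴ = 1.31 × 10⁻⁴, so Δρ ≈ 0.1344 kg m⁻³.
N² = (g/ρ₀)·Δρ/Δz = g·(Δρ/ρ₀)/Δz = 9.8 × 1.31 × 10⁻⁴ / 106 = 1.2111 × 10⁻⁵ s⁻² ≈ 1.21 × 10⁻⁵ s⁻².

1.21 × 10⁻⁵ s⁻²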